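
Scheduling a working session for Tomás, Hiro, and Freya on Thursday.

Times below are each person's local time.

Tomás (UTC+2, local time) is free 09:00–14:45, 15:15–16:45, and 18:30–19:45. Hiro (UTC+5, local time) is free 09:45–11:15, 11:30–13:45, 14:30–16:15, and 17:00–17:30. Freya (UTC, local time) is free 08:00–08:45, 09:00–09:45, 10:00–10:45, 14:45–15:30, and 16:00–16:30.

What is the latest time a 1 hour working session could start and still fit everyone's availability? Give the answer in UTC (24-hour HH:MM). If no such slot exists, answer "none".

none

Tomás → UTC: 07:00–12:45, 13:15–14:45, 16:30–17:45.
Hiro → UTC: 04:45–06:15, 06:30–08:45, 09:30–11:15, 12:00–12:30.
Freya → UTC: 08:00–08:45, 09:00–09:45, 10:00–10:45, 14:45–15:30, 16:00–16:30.
Tomás ∩ Hiro: 07:00–08:45, 09:30–11:15, 12:00–12:30.
Tomás ∩ Hiro ∩ Freya: 08:00–08:45, 09:30–09:45, 10:00–10:45.
Windows ≥ 60 min: (none).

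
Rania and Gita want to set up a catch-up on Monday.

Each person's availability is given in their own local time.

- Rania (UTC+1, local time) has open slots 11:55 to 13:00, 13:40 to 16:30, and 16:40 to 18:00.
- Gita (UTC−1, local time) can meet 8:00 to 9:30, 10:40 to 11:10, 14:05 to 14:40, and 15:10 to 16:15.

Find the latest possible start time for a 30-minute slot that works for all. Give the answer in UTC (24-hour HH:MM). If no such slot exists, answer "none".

Rania → UTC: 10:55–12:00, 12:40–15:30, 15:40–17:00.
Gita → UTC: 09:00–10:30, 11:40–12:10, 15:05–15:40, 16:10–17:15.
Rania ∩ Gita: 11:40–12:00, 15:05–15:30, 16:10–17:00.
Windows ≥ 30 min: 16:10–17:00.
Latest start in the last window 16:10–17:00 is 17:00 − 30 min = 16:30.

16:30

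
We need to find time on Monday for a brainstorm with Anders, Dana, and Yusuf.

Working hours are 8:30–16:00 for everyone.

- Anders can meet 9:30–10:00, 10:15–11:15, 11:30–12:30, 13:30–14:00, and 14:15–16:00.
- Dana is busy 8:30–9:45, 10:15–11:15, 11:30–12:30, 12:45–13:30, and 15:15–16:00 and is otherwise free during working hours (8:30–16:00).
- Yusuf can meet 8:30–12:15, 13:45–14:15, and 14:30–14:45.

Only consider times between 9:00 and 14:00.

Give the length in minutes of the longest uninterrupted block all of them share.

15 minutes

Dana free within 08:30–16:00: 09:45–10:15, 11:15–11:30, 12:30–12:45, 13:30–15:15.
Anders ∩ Dana: 09:45–10:00, 13:30–14:00, 14:15–15:15.
Anders ∩ Dana ∩ Yusuf: 09:45–10:00, 13:45–14:00, 14:30–14:45.
Restricted to 09:00–14:00: 09:45–10:00, 13:45–14:00.
Common window lengths: 15, 15 min; longest is 15.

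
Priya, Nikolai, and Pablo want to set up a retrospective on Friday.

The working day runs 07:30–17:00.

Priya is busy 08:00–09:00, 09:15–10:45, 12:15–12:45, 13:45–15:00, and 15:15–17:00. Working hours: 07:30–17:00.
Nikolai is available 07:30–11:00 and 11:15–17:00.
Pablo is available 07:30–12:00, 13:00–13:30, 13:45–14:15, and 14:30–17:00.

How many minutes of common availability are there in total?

150 minutes

Priya free within 07:30–17:00: 07:30–08:00, 09:00–09:15, 10:45–12:15, 12:45–13:45, 15:00–15:15.
Priya ∩ Nikolai: 07:30–08:00, 09:00–09:15, 10:45–11:00, 11:15–12:15, 12:45–13:45, 15:00–15:15.
Priya ∩ Nikolai ∩ Pablo: 07:30–08:00, 09:00–09:15, 10:45–11:00, 11:15–12:00, 13:00–13:30, 15:00–15:15.
Total common minutes: 30 + 15 + 15 + 45 + 30 + 15 = 150.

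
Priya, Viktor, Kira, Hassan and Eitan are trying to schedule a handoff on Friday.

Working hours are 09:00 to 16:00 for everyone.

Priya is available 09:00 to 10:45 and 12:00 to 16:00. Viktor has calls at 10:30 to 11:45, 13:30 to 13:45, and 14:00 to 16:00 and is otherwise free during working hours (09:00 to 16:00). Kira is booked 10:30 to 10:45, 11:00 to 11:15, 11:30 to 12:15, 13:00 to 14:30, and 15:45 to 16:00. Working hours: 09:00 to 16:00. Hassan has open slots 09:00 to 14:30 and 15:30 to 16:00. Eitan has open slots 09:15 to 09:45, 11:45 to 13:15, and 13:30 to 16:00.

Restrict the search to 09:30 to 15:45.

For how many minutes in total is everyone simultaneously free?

Viktor free within 09:00–16:00: 09:00–10:30, 11:45–13:30, 13:45–14:00.
Kira free within 09:00–16:00: 09:00–10:30, 10:45–11:00, 11:15–11:30, 12:15–13:00, 14:30–15:45.
Priya ∩ Viktor: 09:00–10:30, 12:00–13:30, 13:45–14:00.
Priya ∩ Viktor ∩ Kira: 09:00–10:30, 12:15–13:00.
Priya ∩ Viktor ∩ Kira ∩ Hassan: 09:00–10:30, 12:15–13:00.
Priya ∩ Viktor ∩ Kira ∩ Hassan ∩ Eitan: 09:15–09:45, 12:15–13:00.
Restricted to 09:30–15:45: 09:30–09:45, 12:15–13:00.
Total common minutes: 15 + 45 = 60.

60 minutes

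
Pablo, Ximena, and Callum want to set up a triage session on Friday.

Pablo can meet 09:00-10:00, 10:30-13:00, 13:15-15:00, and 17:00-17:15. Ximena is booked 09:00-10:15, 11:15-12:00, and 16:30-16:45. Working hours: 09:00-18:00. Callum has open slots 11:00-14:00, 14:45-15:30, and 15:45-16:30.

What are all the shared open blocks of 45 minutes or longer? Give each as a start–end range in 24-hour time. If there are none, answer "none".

Ximena free within 09:00–18:00: 10:15–11:15, 12:00–16:30, 16:45–18:00.
Pablo ∩ Ximena: 10:30–11:15, 12:00–13:00, 13:15–15:00, 17:00–17:15.
Pablo ∩ Ximena ∩ Callum: 11:00–11:15, 12:00–13:00, 13:15–14:00, 14:45–15:00.
Windows ≥ 45 min: 12:00–13:00, 13:15–14:00.

12:00–13:00, 13:15–14:00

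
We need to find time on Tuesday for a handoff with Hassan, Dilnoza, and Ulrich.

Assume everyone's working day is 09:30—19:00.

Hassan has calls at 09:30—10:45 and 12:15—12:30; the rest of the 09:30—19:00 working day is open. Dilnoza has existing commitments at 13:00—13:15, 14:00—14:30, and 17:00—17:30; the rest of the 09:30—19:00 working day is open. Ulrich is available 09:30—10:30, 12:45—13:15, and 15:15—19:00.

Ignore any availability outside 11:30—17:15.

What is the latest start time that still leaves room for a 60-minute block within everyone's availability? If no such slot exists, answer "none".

Hassan free within 09:30–19:00: 10:45–12:15, 12:30–19:00.
Dilnoza free within 09:30–19:00: 09:30–13:00, 13:15–14:00, 14:30–17:00, 17:30–19:00.
Hassan ∩ Dilnoza: 10:45–12:15, 12:30–13:00, 13:15–14:00, 14:30–17:00, 17:30–19:00.
Hassan ∩ Dilnoza ∩ Ulrich: 12:45–13:00, 15:15–17:00, 17:30–19:00.
Restricted to 11:30–17:15: 12:45–13:00, 15:15–17:00.
Windows ≥ 60 min: 15:15–17:00.
Latest start in the last window 15:15–17:00 is 17:00 − 60 min = 16:00.

16:00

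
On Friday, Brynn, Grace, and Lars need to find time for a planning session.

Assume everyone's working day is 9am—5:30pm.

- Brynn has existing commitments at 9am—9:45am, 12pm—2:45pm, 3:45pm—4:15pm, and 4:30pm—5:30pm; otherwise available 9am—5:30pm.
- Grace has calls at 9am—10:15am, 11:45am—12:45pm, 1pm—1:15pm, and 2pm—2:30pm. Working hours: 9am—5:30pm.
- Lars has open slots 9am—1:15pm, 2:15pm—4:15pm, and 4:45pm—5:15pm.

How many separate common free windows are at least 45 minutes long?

2

Brynn free within 09:00–17:30: 09:45–12:00, 14:45–15:45, 16:15–16:30.
Grace free within 09:00–17:30: 10:15–11:45, 12:45–13:00, 13:15–14:00, 14:30–17:30.
Brynn ∩ Grace: 10:15–11:45, 14:45–15:45, 16:15–16:30.
Brynn ∩ Grace ∩ Lars: 10:15–11:45, 14:45–15:45.
Windows ≥ 45 min: 10:15–11:45, 14:45–15:45.
That's 2 windows.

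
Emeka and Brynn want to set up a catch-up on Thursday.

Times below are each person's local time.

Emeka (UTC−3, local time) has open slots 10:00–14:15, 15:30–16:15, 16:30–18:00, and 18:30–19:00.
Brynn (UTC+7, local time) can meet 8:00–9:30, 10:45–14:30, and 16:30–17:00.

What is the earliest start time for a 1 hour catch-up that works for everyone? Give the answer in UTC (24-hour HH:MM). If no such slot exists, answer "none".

none

Emeka → UTC: 13:00–17:15, 18:30–19:15, 19:30–21:00, 21:30–22:00.
Brynn → UTC: 01:00–02:30, 03:45–07:30, 09:30–10:00.
Emeka ∩ Brynn: (none).
Windows ≥ 60 min: (none).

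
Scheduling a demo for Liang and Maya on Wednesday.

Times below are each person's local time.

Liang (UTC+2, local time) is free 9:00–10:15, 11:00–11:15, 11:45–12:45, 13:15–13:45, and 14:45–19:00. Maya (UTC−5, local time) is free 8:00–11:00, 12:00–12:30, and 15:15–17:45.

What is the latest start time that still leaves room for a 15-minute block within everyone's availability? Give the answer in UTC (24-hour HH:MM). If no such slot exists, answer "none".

15:45

Liang → UTC: 07:00–08:15, 09:00–09:15, 09:45–10:45, 11:15–11:45, 12:45–17:00.
Maya → UTC: 13:00–16:00, 17:00–17:30, 20:15–22:45.
Liang ∩ Maya: 13:00–16:00.
Windows ≥ 15 min: 13:00–16:00.
Latest start in the last window 13:00–16:00 is 16:00 − 15 min = 15:45.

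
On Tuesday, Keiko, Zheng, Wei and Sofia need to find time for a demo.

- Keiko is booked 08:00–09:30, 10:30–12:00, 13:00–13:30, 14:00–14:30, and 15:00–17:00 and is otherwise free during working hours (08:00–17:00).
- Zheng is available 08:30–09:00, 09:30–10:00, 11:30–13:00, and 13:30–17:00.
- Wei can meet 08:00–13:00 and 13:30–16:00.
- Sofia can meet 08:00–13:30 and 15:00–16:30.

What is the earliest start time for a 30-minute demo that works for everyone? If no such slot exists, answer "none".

09:30

Keiko free within 08:00–17:00: 09:30–10:30, 12:00–13:00, 13:30–14:00, 14:30–15:00.
Keiko ∩ Zheng: 09:30–10:00, 12:00–13:00, 13:30–14:00, 14:30–15:00.
Keiko ∩ Zheng ∩ Wei: 09:30–10:00, 12:00–13:00, 13:30–14:00, 14:30–15:00.
Keiko ∩ Zheng ∩ Wei ∩ Sofia: 09:30–10:00, 12:00–13:00.
Windows ≥ 30 min: 09:30–10:00, 12:00–13:00.
Earliest such window starts at 09:30.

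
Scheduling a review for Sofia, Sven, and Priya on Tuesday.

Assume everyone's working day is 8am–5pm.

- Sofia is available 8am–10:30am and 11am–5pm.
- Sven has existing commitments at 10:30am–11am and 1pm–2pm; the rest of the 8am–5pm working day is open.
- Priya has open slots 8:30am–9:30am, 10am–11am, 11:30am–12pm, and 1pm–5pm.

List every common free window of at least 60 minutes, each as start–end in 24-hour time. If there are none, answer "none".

08:30–09:30, 14:00–17:00

Sven free within 08:00–17:00: 08:00–10:30, 11:00–13:00, 14:00–17:00.
Sofia ∩ Sven: 08:00–10:30, 11:00–13:00, 14:00–17:00.
Sofia ∩ Sven ∩ Priya: 08:30–09:30, 10:00–10:30, 11:30–12:00, 14:00–17:00.
Windows ≥ 60 min: 08:30–09:30, 14:00–17:00.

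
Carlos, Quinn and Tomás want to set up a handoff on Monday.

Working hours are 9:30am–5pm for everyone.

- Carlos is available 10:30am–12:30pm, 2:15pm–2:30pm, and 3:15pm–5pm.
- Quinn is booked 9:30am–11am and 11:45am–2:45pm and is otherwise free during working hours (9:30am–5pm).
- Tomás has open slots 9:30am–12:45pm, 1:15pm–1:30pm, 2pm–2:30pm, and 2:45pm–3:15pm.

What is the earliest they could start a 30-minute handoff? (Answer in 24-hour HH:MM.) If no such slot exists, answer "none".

11:00

Quinn free within 09:30–17:00: 11:00–11:45, 14:45–17:00.
Carlos ∩ Quinn: 11:00–11:45, 15:15–17:00.
Carlos ∩ Quinn ∩ Tomás: 11:00–11:45.
Windows ≥ 30 min: 11:00–11:45.
Earliest such window starts at 11:00.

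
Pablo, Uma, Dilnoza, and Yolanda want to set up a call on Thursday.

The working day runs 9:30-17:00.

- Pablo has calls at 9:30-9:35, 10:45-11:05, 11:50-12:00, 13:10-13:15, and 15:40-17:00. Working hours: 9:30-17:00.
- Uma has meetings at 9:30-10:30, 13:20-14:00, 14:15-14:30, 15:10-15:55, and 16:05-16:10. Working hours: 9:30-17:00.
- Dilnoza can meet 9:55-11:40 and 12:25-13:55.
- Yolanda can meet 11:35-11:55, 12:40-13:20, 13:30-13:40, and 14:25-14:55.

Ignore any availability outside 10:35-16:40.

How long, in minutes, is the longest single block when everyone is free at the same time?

Pablo free within 09:30–17:00: 09:35–10:45, 11:05–11:50, 12:00–13:10, 13:15–15:40.
Uma free within 09:30–17:00: 10:30–13:20, 14:00–14:15, 14:30–15:10, 15:55–16:05, 16:10–17:00.
Pablo ∩ Uma: 10:30–10:45, 11:05–11:50, 12:00–13:10, 13:15–13:20, 14:00–14:15, 14:30–15:10.
Pablo ∩ Uma ∩ Dilnoza: 10:30–10:45, 11:05–11:40, 12:25–13:10, 13:15–13:20.
Pablo ∩ Uma ∩ Dilnoza ∩ Yolanda: 11:35–11:40, 12:40–13:10, 13:15–13:20.
Restricted to 10:35–16:40: 11:35–11:40, 12:40–13:10, 13:15–13:20.
Common window lengths: 5, 30, 5 min; longest is 30.

30 minutes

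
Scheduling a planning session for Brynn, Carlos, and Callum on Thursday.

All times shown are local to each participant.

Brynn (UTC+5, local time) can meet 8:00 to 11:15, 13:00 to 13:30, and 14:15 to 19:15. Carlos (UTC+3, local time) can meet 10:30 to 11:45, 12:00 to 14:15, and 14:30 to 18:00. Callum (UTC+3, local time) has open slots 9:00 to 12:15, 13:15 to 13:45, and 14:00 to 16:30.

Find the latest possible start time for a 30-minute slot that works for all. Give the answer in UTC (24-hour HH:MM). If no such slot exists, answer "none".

Brynn → UTC: 03:00–06:15, 08:00–08:30, 09:15–14:15.
Carlos → UTC: 07:30–08:45, 09:00–11:15, 11:30–15:00.
Callum → UTC: 06:00–09:15, 10:15–10:45, 11:00–13:30.
Brynn ∩ Carlos: 08:00–08:30, 09:15–11:15, 11:30–14:15.
Brynn ∩ Carlos ∩ Callum: 08:00–08:30, 10:15–10:45, 11:00–11:15, 11:30–13:30.
Windows ≥ 30 min: 08:00–08:30, 10:15–10:45, 11:30–13:30.
Latest start in the last window 11:30–13:30 is 13:30 − 30 min = 13:00.

13:00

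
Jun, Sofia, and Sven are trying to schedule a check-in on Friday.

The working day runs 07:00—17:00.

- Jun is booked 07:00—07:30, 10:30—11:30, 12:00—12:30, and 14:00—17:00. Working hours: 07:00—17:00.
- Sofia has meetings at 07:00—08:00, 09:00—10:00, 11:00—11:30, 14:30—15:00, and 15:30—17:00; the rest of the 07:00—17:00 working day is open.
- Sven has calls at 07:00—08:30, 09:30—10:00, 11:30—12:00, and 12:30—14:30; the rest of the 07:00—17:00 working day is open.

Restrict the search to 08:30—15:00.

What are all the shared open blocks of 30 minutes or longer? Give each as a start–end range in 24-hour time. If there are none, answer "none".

Jun free within 07:00–17:00: 07:30–10:30, 11:30–12:00, 12:30–14:00.
Sofia free within 07:00–17:00: 08:00–09:00, 10:00–11:00, 11:30–14:30, 15:00–15:30.
Sven free within 07:00–17:00: 08:30–09:30, 10:00–11:30, 12:00–12:30, 14:30–17:00.
Jun ∩ Sofia: 08:00–09:00, 10:00–10:30, 11:30–12:00, 12:30–14:00.
Jun ∩ Sofia ∩ Sven: 08:30–09:00, 10:00–10:30.
Restricted to 08:30–15:00: 08:30–09:00, 10:00–10:30.
Windows ≥ 30 min: 08:30–09:00, 10:00–10:30.

08:30–09:00, 10:00–10:30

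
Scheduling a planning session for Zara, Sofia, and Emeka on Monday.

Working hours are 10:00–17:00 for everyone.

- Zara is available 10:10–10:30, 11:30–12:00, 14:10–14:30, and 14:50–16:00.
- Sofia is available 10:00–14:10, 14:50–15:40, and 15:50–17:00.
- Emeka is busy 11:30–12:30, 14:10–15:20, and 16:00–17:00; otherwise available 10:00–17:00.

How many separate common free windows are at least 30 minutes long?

0

Emeka free within 10:00–17:00: 10:00–11:30, 12:30–14:10, 15:20–16:00.
Zara ∩ Sofia: 10:10–10:30, 11:30–12:00, 14:50–15:40, 15:50–16:00.
Zara ∩ Sofia ∩ Emeka: 10:10–10:30, 15:20–15:40, 15:50–16:00.
Windows ≥ 30 min: (none).
That's 0 windows.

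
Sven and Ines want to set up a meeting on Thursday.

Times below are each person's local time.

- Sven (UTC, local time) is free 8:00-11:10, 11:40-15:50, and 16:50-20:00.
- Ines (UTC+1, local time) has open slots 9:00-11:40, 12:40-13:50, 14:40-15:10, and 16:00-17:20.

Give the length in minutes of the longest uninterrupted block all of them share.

160 minutes

Sven → UTC: 08:00–11:10, 11:40–15:50, 16:50–20:00.
Ines → UTC: 08:00–10:40, 11:40–12:50, 13:40–14:10, 15:00–16:20.
Sven ∩ Ines: 08:00–10:40, 11:40–12:50, 13:40–14:10, 15:00–15:50.
Common window lengths: 160, 70, 30, 50 min; longest is 160.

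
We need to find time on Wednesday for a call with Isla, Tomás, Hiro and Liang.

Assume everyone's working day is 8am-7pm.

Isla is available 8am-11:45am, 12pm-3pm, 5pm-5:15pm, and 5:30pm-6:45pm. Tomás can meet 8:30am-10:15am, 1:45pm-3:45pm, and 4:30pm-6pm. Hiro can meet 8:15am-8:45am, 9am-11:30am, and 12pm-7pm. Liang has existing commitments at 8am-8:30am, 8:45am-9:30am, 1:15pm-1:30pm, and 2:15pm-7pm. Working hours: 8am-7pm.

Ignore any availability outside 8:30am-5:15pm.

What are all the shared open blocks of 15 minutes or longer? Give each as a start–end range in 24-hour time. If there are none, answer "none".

Liang free within 08:00–19:00: 08:30–08:45, 09:30–13:15, 13:30–14:15.
Isla ∩ Tomás: 08:30–10:15, 13:45–15:00, 17:00–17:15, 17:30–18:00.
Isla ∩ Tomás ∩ Hiro: 08:30–08:45, 09:00–10:15, 13:45–15:00, 17:00–17:15, 17:30–18:00.
Isla ∩ Tomás ∩ Hiro ∩ Liang: 08:30–08:45, 09:30–10:15, 13:45–14:15.
Restricted to 08:30–17:15: 08:30–08:45, 09:30–10:15, 13:45–14:15.
Windows ≥ 15 min: 08:30–08:45, 09:30–10:15, 13:45–14:15.

08:30–08:45, 09:30–10:15, 13:45–14:15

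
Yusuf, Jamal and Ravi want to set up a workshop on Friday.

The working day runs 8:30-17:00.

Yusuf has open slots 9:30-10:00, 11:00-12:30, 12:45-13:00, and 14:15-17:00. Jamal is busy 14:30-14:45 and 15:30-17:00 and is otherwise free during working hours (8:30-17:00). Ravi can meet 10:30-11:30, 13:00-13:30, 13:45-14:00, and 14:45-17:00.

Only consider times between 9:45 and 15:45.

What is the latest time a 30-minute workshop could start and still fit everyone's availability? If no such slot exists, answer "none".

15:00

Jamal free within 08:30–17:00: 08:30–14:30, 14:45–15:30.
Yusuf ∩ Jamal: 09:30–10:00, 11:00–12:30, 12:45–13:00, 14:15–14:30, 14:45–15:30.
Yusuf ∩ Jamal ∩ Ravi: 11:00–11:30, 14:45–15:30.
Restricted to 09:45–15:45: 11:00–11:30, 14:45–15:30.
Windows ≥ 30 min: 11:00–11:30, 14:45–15:30.
Latest start in the last window 14:45–15:30 is 15:30 − 30 min = 15:00.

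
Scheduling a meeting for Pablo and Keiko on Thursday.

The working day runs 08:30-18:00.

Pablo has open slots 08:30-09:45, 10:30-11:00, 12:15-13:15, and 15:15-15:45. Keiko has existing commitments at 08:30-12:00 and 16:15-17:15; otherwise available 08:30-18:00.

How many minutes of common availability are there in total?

Keiko free within 08:30–18:00: 12:00–16:15, 17:15–18:00.
Pablo ∩ Keiko: 12:15–13:15, 15:15–15:45.
Total common minutes: 60 + 30 = 90.

90 minutes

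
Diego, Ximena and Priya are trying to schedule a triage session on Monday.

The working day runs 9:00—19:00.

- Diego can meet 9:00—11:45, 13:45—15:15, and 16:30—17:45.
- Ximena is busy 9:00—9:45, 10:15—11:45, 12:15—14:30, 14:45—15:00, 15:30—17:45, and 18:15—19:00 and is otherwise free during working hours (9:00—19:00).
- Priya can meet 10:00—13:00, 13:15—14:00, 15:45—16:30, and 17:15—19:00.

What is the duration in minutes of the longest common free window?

15 minutes

Ximena free within 09:00–19:00: 09:45–10:15, 11:45–12:15, 14:30–14:45, 15:00–15:30, 17:45–18:15.
Diego ∩ Ximena: 09:45–10:15, 14:30–14:45, 15:00–15:15.
Diego ∩ Ximena ∩ Priya: 10:00–10:15.
Single common window of 15 minutes.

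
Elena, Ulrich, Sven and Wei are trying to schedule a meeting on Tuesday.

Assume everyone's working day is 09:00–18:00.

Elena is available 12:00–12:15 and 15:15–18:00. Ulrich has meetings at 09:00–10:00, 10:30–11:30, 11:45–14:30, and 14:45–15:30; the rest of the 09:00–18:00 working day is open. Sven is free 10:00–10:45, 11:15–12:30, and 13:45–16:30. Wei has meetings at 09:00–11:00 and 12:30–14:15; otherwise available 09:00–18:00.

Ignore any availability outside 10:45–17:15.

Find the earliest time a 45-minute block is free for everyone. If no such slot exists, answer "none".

Ulrich free within 09:00–18:00: 10:00–10:30, 11:30–11:45, 14:30–14:45, 15:30–18:00.
Wei free within 09:00–18:00: 11:00–12:30, 14:15–18:00.
Elena ∩ Ulrich: 15:30–18:00.
Elena ∩ Ulrich ∩ Sven: 15:30–16:30.
Elena ∩ Ulrich ∩ Sven ∩ Wei: 15:30–16:30.
Restricted to 10:45–17:15: 15:30–16:30.
Windows ≥ 45 min: 15:30–16:30.
Earliest such window starts at 15:30.

15:30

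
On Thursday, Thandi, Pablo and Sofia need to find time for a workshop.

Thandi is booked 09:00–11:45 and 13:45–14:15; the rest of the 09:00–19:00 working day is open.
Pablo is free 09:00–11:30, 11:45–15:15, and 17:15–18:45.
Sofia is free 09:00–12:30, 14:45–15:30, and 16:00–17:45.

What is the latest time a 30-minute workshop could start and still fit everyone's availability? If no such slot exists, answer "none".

17:15

Thandi free within 09:00–19:00: 11:45–13:45, 14:15–19:00.
Thandi ∩ Pablo: 11:45–13:45, 14:15–15:15, 17:15–18:45.
Thandi ∩ Pablo ∩ Sofia: 11:45–12:30, 14:45–15:15, 17:15–17:45.
Windows ≥ 30 min: 11:45–12:30, 14:45–15:15, 17:15–17:45.
Latest start in the last window 17:15–17:45 is 17:45 − 30 min = 17:15.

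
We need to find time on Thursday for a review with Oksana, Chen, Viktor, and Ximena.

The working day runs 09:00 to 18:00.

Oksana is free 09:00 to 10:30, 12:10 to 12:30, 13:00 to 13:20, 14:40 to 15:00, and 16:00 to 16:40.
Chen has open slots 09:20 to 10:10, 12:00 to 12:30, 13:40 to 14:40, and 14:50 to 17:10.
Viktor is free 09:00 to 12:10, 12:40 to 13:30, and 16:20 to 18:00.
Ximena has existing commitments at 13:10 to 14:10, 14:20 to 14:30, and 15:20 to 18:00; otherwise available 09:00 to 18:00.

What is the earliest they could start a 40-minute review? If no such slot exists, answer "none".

Ximena free within 09:00–18:00: 09:00–13:10, 14:10–14:20, 14:30–15:20.
Oksana ∩ Chen: 09:20–10:10, 12:10–12:30, 14:50–15:00, 16:00–16:40.
Oksana ∩ Chen ∩ Viktor: 09:20–10:10, 16:20–16:40.
Oksana ∩ Chen ∩ Viktor ∩ Ximena: 09:20–10:10.
Windows ≥ 40 min: 09:20–10:10.
Earliest such window starts at 09:20.

09:20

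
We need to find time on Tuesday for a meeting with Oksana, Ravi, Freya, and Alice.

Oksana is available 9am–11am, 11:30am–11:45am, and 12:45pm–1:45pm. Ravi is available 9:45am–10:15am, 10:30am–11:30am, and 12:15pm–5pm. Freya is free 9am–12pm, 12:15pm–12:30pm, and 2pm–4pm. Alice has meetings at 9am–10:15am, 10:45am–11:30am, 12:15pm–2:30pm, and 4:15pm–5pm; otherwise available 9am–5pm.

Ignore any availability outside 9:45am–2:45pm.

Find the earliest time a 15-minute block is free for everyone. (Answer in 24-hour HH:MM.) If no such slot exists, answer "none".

Alice free within 09:00–17:00: 10:15–10:45, 11:30–12:15, 14:30–16:15.
Oksana ∩ Ravi: 09:45–10:15, 10:30–11:00, 12:45–13:45.
Oksana ∩ Ravi ∩ Freya: 09:45–10:15, 10:30–11:00.
Oksana ∩ Ravi ∩ Freya ∩ Alice: 10:30–10:45.
Restricted to 09:45–14:45: 10:30–10:45.
Windows ≥ 15 min: 10:30–10:45.
Earliest such window starts at 10:30.

10:30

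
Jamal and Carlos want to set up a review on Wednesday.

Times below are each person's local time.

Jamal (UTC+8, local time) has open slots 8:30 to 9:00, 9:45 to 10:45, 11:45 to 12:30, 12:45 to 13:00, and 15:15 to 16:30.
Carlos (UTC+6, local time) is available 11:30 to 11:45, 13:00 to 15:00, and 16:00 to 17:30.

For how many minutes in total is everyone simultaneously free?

75 minutes

Jamal → UTC: 00:30–01:00, 01:45–02:45, 03:45–04:30, 04:45–05:00, 07:15–08:30.
Carlos → UTC: 05:30–05:45, 07:00–09:00, 10:00–11:30.
Jamal ∩ Carlos: 07:15–08:30.
Total common minutes: 75.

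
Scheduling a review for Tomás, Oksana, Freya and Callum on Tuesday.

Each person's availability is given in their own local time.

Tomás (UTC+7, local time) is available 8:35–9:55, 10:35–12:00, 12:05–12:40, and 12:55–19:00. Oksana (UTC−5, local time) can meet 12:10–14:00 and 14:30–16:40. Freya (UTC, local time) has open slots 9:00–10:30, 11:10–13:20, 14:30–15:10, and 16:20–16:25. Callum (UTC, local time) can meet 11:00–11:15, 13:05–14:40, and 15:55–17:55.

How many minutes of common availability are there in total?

Tomás → UTC: 01:35–02:55, 03:35–05:00, 05:05–05:40, 05:55–12:00.
Oksana → UTC: 17:10–19:00, 19:30–21:40.
Freya → UTC: 09:00–10:30, 11:10–13:20, 14:30–15:10, 16:20–16:25.
Callum → UTC: 11:00–11:15, 13:05–14:40, 15:55–17:55.
Tomás ∩ Oksana: (none).
Tomás ∩ Oksana ∩ Freya: (none).
Tomás ∩ Oksana ∩ Freya ∩ Callum: (none).
Total common minutes: 0.

0 minutes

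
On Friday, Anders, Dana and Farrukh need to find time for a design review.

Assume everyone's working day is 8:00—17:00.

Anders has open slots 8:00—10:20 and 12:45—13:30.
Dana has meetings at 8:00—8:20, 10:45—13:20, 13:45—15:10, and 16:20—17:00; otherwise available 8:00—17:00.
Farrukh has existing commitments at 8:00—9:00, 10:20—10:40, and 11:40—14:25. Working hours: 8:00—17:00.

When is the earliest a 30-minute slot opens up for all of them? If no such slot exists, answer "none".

Dana free within 08:00–17:00: 08:20–10:45, 13:20–13:45, 15:10–16:20.
Farrukh free within 08:00–17:00: 09:00–10:20, 10:40–11:40, 14:25–17:00.
Anders ∩ Dana: 08:20–10:20, 13:20–13:30.
Anders ∩ Dana ∩ Farrukh: 09:00–10:20.
Windows ≥ 30 min: 09:00–10:20.
Earliest such window starts at 09:00.

09:00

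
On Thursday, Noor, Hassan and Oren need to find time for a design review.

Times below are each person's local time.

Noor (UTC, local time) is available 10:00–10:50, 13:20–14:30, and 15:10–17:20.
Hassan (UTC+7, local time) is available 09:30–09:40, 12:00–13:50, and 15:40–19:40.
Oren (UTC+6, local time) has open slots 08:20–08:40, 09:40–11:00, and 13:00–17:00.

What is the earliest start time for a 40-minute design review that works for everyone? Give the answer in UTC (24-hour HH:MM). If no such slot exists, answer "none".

10:00

Noor → UTC: 10:00–10:50, 13:20–14:30, 15:10–17:20.
Hassan → UTC: 02:30–02:40, 05:00–06:50, 08:40–12:40.
Oren → UTC: 02:20–02:40, 03:40–05:00, 07:00–11:00.
Noor ∩ Hassan: 10:00–10:50.
Noor ∩ Hassan ∩ Oren: 10:00–10:50.
Windows ≥ 40 min: 10:00–10:50.
Earliest such window starts at 10:00.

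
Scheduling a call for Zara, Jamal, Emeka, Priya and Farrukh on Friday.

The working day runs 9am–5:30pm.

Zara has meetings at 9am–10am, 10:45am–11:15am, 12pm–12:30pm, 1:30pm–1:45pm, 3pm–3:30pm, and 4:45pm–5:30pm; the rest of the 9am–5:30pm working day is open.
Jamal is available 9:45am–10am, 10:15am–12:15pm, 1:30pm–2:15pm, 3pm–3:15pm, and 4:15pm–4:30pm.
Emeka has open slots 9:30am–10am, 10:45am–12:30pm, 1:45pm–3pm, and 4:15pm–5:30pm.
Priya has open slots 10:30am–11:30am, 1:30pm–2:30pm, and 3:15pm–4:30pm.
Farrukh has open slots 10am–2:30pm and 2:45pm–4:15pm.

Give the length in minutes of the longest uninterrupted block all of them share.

Zara free within 09:00–17:30: 10:00–10:45, 11:15–12:00, 12:30–13:30, 13:45–15:00, 15:30–16:45.
Zara ∩ Jamal: 10:15–10:45, 11:15–12:00, 13:45–14:15, 16:15–16:30.
Zara ∩ Jamal ∩ Emeka: 11:15–12:00, 13:45–14:15, 16:15–16:30.
Zara ∩ Jamal ∩ Emeka ∩ Priya: 11:15–11:30, 13:45–14:15, 16:15–16:30.
Zara ∩ Jamal ∩ Emeka ∩ Priya ∩ Farrukh: 11:15–11:30, 13:45–14:15.
Common window lengths: 15, 30 min; longest is 30.

30 minutes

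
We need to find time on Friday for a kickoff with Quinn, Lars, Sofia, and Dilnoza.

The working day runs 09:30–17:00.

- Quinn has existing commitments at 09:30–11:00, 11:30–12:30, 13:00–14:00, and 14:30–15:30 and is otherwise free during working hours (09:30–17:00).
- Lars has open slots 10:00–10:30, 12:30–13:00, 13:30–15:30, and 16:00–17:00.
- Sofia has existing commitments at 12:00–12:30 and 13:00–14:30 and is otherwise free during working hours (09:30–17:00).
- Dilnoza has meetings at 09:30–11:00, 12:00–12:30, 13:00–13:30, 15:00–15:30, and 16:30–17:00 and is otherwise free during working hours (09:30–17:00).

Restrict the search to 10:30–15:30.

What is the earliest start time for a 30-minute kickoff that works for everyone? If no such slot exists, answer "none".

12:30

Quinn free within 09:30–17:00: 11:00–11:30, 12:30–13:00, 14:00–14:30, 15:30–17:00.
Sofia free within 09:30–17:00: 09:30–12:00, 12:30–13:00, 14:30–17:00.
Dilnoza free within 09:30–17:00: 11:00–12:00, 12:30–13:00, 13:30–15:00, 15:30–16:30.
Quinn ∩ Lars: 12:30–13:00, 14:00–14:30, 16:00–17:00.
Quinn ∩ Lars ∩ Sofia: 12:30–13:00, 16:00–17:00.
Quinn ∩ Lars ∩ Sofia ∩ Dilnoza: 12:30–13:00, 16:00–16:30.
Restricted to 10:30–15:30: 12:30–13:00.
Windows ≥ 30 min: 12:30–13:00.
Earliest such window starts at 12:30.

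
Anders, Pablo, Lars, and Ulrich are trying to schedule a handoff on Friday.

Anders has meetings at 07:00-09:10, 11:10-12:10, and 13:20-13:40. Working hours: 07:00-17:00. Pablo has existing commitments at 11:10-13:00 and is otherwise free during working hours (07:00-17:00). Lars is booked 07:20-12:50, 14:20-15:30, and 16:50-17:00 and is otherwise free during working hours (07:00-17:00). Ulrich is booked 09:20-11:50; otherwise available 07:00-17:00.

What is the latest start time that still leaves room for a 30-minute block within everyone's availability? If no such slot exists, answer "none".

Anders free within 07:00–17:00: 09:10–11:10, 12:10–13:20, 13:40–17:00.
Pablo free within 07:00–17:00: 07:00–11:10, 13:00–17:00.
Lars free within 07:00–17:00: 07:00–07:20, 12:50–14:20, 15:30–16:50.
Ulrich free within 07:00–17:00: 07:00–09:20, 11:50–17:00.
Anders ∩ Pablo: 09:10–11:10, 13:00–13:20, 13:40–17:00.
Anders ∩ Pablo ∩ Lars: 13:00–13:20, 13:40–14:20, 15:30–16:50.
Anders ∩ Pablo ∩ Lars ∩ Ulrich: 13:00–13:20, 13:40–14:20, 15:30–16:50.
Windows ≥ 30 min: 13:40–14:20, 15:30–16:50.
Latest start in the last window 15:30–16:50 is 16:50 − 30 min = 16:20.

16:20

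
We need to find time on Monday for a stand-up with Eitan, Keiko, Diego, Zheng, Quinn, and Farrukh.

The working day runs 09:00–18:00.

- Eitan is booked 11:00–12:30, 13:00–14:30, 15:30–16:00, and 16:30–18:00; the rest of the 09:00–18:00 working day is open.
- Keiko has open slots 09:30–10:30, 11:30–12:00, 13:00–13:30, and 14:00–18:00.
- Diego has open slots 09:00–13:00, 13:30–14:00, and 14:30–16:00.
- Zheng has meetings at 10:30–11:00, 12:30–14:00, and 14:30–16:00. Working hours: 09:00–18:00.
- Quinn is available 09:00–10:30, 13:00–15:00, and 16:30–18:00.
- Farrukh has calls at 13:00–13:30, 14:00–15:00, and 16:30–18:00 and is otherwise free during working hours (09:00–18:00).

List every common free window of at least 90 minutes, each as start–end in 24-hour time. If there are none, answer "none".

none

Eitan free within 09:00–18:00: 09:00–11:00, 12:30–13:00, 14:30–15:30, 16:00–16:30.
Zheng free within 09:00–18:00: 09:00–10:30, 11:00–12:30, 14:00–14:30, 16:00–18:00.
Farrukh free within 09:00–18:00: 09:00–13:00, 13:30–14:00, 15:00–16:30.
Eitan ∩ Keiko: 09:30–10:30, 14:30–15:30, 16:00–16:30.
Eitan ∩ Keiko ∩ Diego: 09:30–10:30, 14:30–15:30.
Eitan ∩ Keiko ∩ Diego ∩ Zheng: 09:30–10:30.
Eitan ∩ Keiko ∩ Diego ∩ Zheng ∩ Quinn: 09:30–10:30.
Eitan ∩ Keiko ∩ Diego ∩ Zheng ∩ Quinn ∩ Farrukh: 09:30–10:30.
Windows ≥ 90 min: (none).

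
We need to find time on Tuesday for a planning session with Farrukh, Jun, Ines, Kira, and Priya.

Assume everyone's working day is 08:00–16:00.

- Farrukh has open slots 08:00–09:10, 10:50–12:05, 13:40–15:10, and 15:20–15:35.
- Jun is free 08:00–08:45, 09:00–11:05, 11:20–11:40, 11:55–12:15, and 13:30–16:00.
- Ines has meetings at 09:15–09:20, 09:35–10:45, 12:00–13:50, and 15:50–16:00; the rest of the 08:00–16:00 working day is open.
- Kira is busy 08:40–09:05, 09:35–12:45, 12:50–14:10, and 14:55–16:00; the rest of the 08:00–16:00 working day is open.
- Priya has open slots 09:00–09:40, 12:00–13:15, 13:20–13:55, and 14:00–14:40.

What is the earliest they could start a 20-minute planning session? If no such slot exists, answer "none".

Ines free within 08:00–16:00: 08:00–09:15, 09:20–09:35, 10:45–12:00, 13:50–15:50.
Kira free within 08:00–16:00: 08:00–08:40, 09:05–09:35, 12:45–12:50, 14:10–14:55.
Farrukh ∩ Jun: 08:00–08:45, 09:00–09:10, 10:50–11:05, 11:20–11:40, 11:55–12:05, 13:40–15:10, 15:20–15:35.
Farrukh ∩ Jun ∩ Ines: 08:00–08:45, 09:00–09:10, 10:50–11:05, 11:20–11:40, 11:55–12:00, 13:50–15:10, 15:20–15:35.
Farrukh ∩ Jun ∩ Ines ∩ Kira: 08:00–08:40, 09:05–09:10, 14:10–14:55.
Farrukh ∩ Jun ∩ Ines ∩ Kira ∩ Priya: 09:05–09:10, 14:10–14:40.
Windows ≥ 20 min: 14:10–14:40.
Earliest such window starts at 14:10.

14:10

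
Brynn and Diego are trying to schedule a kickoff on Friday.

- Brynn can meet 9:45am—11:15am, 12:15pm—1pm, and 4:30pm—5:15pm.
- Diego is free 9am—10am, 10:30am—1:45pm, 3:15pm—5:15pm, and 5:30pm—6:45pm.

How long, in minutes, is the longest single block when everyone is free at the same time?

Brynn ∩ Diego: 09:45–10:00, 10:30–11:15, 12:15–13:00, 16:30–17:15.
Common window lengths: 15, 45, 45, 45 min; longest is 45.

45 minutes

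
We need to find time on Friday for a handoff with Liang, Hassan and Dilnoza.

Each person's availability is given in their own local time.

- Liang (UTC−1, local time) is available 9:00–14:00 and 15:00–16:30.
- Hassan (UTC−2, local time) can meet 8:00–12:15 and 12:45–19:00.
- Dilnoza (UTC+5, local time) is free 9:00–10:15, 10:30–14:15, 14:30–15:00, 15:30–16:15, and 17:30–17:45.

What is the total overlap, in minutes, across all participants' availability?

Liang → UTC: 10:00–15:00, 16:00–17:30.
Hassan → UTC: 10:00–14:15, 14:45–21:00.
Dilnoza → UTC: 04:00–05:15, 05:30–09:15, 09:30–10:00, 10:30–11:15, 12:30–12:45.
Liang ∩ Hassan: 10:00–14:15, 14:45–15:00, 16:00–17:30.
Liang ∩ Hassan ∩ Dilnoza: 10:30–11:15, 12:30–12:45.
Total common minutes: 45 + 15 = 60.

60 minutes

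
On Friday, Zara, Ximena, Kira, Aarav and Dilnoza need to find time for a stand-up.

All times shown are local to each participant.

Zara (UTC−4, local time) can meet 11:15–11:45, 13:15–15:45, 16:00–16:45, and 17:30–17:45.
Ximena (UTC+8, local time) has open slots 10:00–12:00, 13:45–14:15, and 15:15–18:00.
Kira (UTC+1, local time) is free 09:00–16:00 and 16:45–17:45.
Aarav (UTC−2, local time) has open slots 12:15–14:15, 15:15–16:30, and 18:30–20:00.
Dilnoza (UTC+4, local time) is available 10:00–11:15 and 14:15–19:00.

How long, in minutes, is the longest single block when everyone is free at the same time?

0 minutes

Zara → UTC: 15:15–15:45, 17:15–19:45, 20:00–20:45, 21:30–21:45.
Ximena → UTC: 02:00–04:00, 05:45–06:15, 07:15–10:00.
Kira → UTC: 08:00–15:00, 15:45–16:45.
Aarav → UTC: 14:15–16:15, 17:15–18:30, 20:30–22:00.
Dilnoza → UTC: 06:00–07:15, 10:15–15:00.
Zara ∩ Ximena: (none).
Zara ∩ Ximena ∩ Kira: (none).
Zara ∩ Ximena ∩ Kira ∩ Aarav: (none).
Zara ∩ Ximena ∩ Kira ∩ Aarav ∩ Dilnoza: (none).
No common window.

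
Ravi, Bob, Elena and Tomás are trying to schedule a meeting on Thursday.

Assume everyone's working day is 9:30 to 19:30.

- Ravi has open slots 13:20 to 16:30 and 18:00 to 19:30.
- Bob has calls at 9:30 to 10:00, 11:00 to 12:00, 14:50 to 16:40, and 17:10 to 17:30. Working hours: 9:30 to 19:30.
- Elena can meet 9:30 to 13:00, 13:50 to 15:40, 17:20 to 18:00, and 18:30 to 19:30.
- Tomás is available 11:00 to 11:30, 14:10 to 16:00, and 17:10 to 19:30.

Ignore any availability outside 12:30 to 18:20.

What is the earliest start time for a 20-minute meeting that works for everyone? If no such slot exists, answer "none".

Bob free within 09:30–19:30: 10:00–11:00, 12:00–14:50, 16:40–17:10, 17:30–19:30.
Ravi ∩ Bob: 13:20–14:50, 18:00–19:30.
Ravi ∩ Bob ∩ Elena: 13:50–14:50, 18:30–19:30.
Ravi ∩ Bob ∩ Elena ∩ Tomás: 14:10–14:50, 18:30–19:30.
Restricted to 12:30–18:20: 14:10–14:50.
Windows ≥ 20 min: 14:10–14:50.
Earliest such window starts at 14:10.

14:10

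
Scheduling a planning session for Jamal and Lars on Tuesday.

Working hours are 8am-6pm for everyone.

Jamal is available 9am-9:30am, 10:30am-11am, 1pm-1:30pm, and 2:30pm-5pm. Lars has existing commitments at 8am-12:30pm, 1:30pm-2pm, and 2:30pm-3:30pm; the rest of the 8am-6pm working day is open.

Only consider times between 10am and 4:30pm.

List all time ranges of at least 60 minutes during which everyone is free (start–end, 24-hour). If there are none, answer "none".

Lars free within 08:00–18:00: 12:30–13:30, 14:00–14:30, 15:30–18:00.
Jamal ∩ Lars: 13:00–13:30, 15:30–17:00.
Restricted to 10:00–16:30: 13:00–13:30, 15:30–16:30.
Windows ≥ 60 min: 15:30–16:30.

15:30–16:30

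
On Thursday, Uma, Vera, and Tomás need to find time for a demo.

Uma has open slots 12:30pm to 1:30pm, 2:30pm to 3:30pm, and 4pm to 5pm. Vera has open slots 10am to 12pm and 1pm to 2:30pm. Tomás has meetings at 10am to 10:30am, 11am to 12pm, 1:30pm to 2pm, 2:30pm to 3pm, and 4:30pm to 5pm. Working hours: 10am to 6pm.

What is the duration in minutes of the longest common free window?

Tomás free within 10:00–18:00: 10:30–11:00, 12:00–13:30, 14:00–14:30, 15:00–16:30, 17:00–18:00.
Uma ∩ Vera: 13:00–13:30.
Uma ∩ Vera ∩ Tomás: 13:00–13:30.
Single common window of 30 minutes.

30 minutes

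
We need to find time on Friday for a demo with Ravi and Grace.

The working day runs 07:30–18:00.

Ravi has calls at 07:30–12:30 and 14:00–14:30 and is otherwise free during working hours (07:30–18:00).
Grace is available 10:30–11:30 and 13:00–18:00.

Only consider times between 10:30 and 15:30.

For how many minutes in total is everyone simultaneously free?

Ravi free within 07:30–18:00: 12:30–14:00, 14:30–18:00.
Ravi ∩ Grace: 13:00–14:00, 14:30–18:00.
Restricted to 10:30–15:30: 13:00–14:00, 14:30–15:30.
Total common minutes: 60 + 60 = 120.

120 minutes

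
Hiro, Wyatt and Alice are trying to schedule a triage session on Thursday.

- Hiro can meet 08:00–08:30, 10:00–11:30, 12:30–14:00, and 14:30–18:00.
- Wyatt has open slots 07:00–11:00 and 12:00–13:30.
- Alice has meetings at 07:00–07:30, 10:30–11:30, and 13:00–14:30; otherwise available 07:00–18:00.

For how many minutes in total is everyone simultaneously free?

90 minutes

Alice free within 07:00–18:00: 07:30–10:30, 11:30–13:00, 14:30–18:00.
Hiro ∩ Wyatt: 08:00–08:30, 10:00–11:00, 12:30–13:30.
Hiro ∩ Wyatt ∩ Alice: 08:00–08:30, 10:00–10:30, 12:30–13:00.
Total common minutes: 30 + 30 + 30 = 90.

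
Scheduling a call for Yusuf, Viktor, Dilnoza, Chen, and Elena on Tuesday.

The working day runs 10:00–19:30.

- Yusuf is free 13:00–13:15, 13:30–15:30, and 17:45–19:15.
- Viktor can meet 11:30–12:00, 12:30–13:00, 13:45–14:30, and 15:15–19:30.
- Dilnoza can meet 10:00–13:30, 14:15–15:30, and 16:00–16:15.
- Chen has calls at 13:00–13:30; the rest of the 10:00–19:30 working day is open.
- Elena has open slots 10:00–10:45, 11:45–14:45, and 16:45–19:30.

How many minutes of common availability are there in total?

Chen free within 10:00–19:30: 10:00–13:00, 13:30–19:30.
Yusuf ∩ Viktor: 13:45–14:30, 15:15–15:30, 17:45–19:15.
Yusuf ∩ Viktor ∩ Dilnoza: 14:15–14:30, 15:15–15:30.
Yusuf ∩ Viktor ∩ Dilnoza ∩ Chen: 14:15–14:30, 15:15–15:30.
Yusuf ∩ Viktor ∩ Dilnoza ∩ Chen ∩ Elena: 14:15–14:30.
Total common minutes: 15.

15 minutes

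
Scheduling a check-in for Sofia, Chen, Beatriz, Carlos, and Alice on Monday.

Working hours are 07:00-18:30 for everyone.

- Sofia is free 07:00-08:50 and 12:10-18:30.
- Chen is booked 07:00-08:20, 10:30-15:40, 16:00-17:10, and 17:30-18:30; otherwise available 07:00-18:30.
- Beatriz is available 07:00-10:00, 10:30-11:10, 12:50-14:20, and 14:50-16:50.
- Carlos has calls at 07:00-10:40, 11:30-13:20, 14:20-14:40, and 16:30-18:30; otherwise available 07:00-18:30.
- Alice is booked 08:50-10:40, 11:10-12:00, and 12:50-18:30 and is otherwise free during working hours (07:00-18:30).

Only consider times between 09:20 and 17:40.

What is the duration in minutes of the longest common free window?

Chen free within 07:00–18:30: 08:20–10:30, 15:40–16:00, 17:10–17:30.
Carlos free within 07:00–18:30: 10:40–11:30, 13:20–14:20, 14:40–16:30.
Alice free within 07:00–18:30: 07:00–08:50, 10:40–11:10, 12:00–12:50.
Sofia ∩ Chen: 08:20–08:50, 15:40–16:00, 17:10–17:30.
Sofia ∩ Chen ∩ Beatriz: 08:20–08:50, 15:40–16:00.
Sofia ∩ Chen ∩ Beatriz ∩ Carlos: 15:40–16:00.
Sofia ∩ Chen ∩ Beatriz ∩ Carlos ∩ Alice: (none).
Restricted to 09:20–17:40: (none).
No common window.

0 minutes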